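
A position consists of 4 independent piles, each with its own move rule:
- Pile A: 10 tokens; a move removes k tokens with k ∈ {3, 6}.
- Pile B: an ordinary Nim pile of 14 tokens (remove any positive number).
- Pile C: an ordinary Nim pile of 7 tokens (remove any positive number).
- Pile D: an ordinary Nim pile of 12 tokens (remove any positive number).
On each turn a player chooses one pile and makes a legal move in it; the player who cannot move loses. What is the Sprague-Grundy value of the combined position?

For pile A, compute g(0), g(1), … with moves {3, 6}:
g(0) = mex{} = 0
g(1) = mex{} = 0
g(2) = mex{} = 0
g(3) = mex{0} = 1
g(4) = mex{0} = 1
g(5) = mex{0} = 1
g(6) = mex{0,1} = 2
g(7) = mex{0,1} = 2
g(8) = mex{0,1} = 2
g(9) = mex{1,2} = 0
g(10) = mex{1,2} = 0
So g(10) = 0.
Pile B is a plain Nim pile of size 14, so its Grundy value is 14.
Pile C is a plain Nim pile of size 7, so its Grundy value is 7.
Pile D is a plain Nim pile of size 12, so its Grundy value is 12.
By the Sprague-Grundy theorem, the Grundy value of a sum of independent games is the XOR of the component values.
Combined value = 0 XOR 14 XOR 7 XOR 12 = 5.

5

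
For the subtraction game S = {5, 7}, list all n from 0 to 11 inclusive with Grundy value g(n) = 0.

0, 1, 2, 3, 4

Build the Grundy sequence with g(k) = mex{g(k−s) : s ∈ {5, 7}, s ≤ k}:
k:     0  1  2  3  4  5  6  7  8  9 10 11
g(k):  0  0  0  0  0  1  1  1  1  1  2  2
The P-positions (g = 0) in 0..11 are 0, 1, 2, 3, 4.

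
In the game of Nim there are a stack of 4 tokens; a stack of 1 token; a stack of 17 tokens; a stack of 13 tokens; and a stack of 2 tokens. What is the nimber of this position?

Compute the nim-sum pairwise:
4 XOR 1 = 5
5 XOR 17 = 20
20 XOR 13 = 25
25 XOR 2 = 27

27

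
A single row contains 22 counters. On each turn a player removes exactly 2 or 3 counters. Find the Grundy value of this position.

1

Grundy values for subtraction set {2, 3}:
k:     0  1  2  3  4  5  6  7  8  9 10 11 12 13 14 15 16 17 18 19 20 21 22
g(k):  0  0  1  1  2  0  0  1  1  2  0  0  1  1  2  0  0  1  1  2  0  0  1
So g(22) = 1.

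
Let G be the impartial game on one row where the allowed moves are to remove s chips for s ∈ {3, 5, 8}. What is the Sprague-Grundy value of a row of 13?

0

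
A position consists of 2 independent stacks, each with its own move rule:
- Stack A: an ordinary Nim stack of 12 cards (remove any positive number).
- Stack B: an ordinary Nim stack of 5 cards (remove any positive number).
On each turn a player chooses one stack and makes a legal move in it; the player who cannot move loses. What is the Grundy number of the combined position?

9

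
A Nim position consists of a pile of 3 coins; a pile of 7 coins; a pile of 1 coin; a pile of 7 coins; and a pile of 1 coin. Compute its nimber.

Write each in binary and XOR column by column:
  011  (3)
  111  (7)
  001  (1)
  111  (7)
  001  (1)
  ---
  011  (3)

3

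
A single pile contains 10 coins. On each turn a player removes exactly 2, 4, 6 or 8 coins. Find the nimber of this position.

0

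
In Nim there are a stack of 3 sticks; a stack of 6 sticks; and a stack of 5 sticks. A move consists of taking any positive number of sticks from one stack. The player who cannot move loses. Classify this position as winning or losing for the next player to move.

Compute the nim-sum pairwise:
3 XOR 6 = 5
5 XOR 5 = 0
The nim-sum is 0, so this is a P-position: the player to move is in a losing position under optimal play.

Losing position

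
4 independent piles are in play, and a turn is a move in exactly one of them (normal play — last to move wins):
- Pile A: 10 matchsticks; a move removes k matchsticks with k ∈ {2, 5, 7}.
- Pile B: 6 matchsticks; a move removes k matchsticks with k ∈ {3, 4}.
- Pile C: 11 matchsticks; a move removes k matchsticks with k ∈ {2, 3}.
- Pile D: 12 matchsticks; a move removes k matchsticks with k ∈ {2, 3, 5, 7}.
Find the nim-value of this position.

Build the Grundy sequence for pile A with g(k) = mex{g(k−s) : s ∈ {2, 5, 7}, s ≤ k}:
g(0) = mex{} = 0
g(1) = mex{} = 0
g(2) = mex{0} = 1
g(3) = mex{0} = 1
g(4) = mex{1} = 0
g(5) = mex{0,1} = 2
g(6) = mex{0} = 1
g(7) = mex{0,1,2} = 3
g(8) = mex{0,1} = 2
g(9) = mex{0,1,3} = 2
g(10) = mex{1,2} = 0
So g(10) = 0.
Build the Grundy sequence for pile B with g(k) = mex{g(k−s) : s ∈ {3, 4}, s ≤ k}:
g(0) = mex{} = 0
g(1) = mex{} = 0
g(2) = mex{} = 0
g(3) = mex{0} = 1
g(4) = mex{0} = 1
g(5) = mex{0} = 1
g(6) = mex{0,1} = 2
So g(6) = 2.
Build the Grundy sequence for pile C with g(k) = mex{g(k−s) : s ∈ {2, 3}, s ≤ k}:
g(0) = mex{} = 0
g(1) = mex{} = 0
g(2) = mex{0} = 1
g(3) = mex{0} = 1
g(4) = mex{0,1} = 2
g(5) = mex{1} = 0
g(6) = mex{1,2} = 0
g(7) = mex{0,2} = 1
g(8) = mex{0} = 1
g(9) = mex{0,1} = 2
g(10) = mex{1} = 0
g(11) = mex{1,2} = 0
So g(11) = 0.
Grundy values for pile D (subtraction set {2, 3, 5, 7}):
k:     0  1  2  3  4  5  6  7  8  9 10 11 12
g(k):  0  0  1  1  2  2  3  3  4  0  0  1  1
So g(12) = 1.
By the Sprague-Grundy theorem, the Grundy value of a sum of independent games is the XOR of the component values.
Combined value = 0 ⊕ 2 ⊕ 0 ⊕ 1 = 3.

3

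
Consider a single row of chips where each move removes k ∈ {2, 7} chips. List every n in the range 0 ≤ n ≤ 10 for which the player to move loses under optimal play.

0, 1, 4, 5, 9, 10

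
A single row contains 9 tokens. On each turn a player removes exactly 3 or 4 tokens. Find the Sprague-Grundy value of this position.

Compute g(0), g(1), … for moves {3, 4}:
k:     0  1  2  3  4  5  6  7  8  9
g(k):  0  0  0  1  1  1  2  0  0  0
So g(9) = 0.

0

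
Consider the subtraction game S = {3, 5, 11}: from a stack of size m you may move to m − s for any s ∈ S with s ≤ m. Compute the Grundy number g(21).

Build the Grundy sequence with g(k) = mex{g(k−s) : s ∈ {3, 5, 11}, s ≤ k}:
k:     0  1  2  3  4  5  6  7  8  9 10 11 12 13 14 15 16 17 18 19 20 21
g(k):  0  0  0  1  1  1  2  2  0  0  0  1  1  1  2  2  0  0  0  1  1  1
So g(21) = 1.

1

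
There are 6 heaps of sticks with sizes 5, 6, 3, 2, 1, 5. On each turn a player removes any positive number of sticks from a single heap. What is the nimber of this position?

6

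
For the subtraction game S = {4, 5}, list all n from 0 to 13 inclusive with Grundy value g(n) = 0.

Compute g(0), g(1), … for moves {4, 5}:
k:     0  1  2  3  4  5  6  7  8  9 10 11 12 13
g(k):  0  0  0  0  1  1  1  1  2  0  0  0  0  1
The P-positions (g = 0) in 0..13 are 0, 1, 2, 3, 9, 10, 11, 12.

0, 1, 2, 3, 9, 10, 11, 12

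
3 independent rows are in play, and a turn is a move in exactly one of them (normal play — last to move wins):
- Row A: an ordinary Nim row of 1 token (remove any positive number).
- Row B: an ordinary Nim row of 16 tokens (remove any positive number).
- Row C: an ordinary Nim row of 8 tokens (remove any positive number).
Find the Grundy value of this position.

25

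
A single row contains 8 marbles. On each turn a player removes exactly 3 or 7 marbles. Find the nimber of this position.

2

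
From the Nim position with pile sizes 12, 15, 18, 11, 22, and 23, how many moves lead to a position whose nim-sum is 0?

Write each in binary and XOR column by column:
  01100  (12)
  01111  (15)
  10010  (18)
  01011  (11)
  10110  (22)
  10111  (23)
  -----
  11011  (27)
The overall nim-sum is X = 27. A pile of size p has a winning move iff p XOR X < p (reduce it to p XOR X).
  12: 12 XOR 27 = 23 ≥ 12 — no move.
  15: 15 XOR 27 = 20 ≥ 15 — no move.
  18: 18 XOR 27 = 9 < 18 — winning move (to 9).
  11: 11 XOR 27 = 16 ≥ 11 — no move.
  22: 22 XOR 27 = 13 < 22 — winning move (to 13).
  23: 23 XOR 27 = 12 < 23 — winning move (to 12).
That gives 3 winning moves.

3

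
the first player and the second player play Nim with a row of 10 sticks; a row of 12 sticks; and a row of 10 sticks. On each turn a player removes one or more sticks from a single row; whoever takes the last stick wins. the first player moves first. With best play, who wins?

In binary:
  1010  (10)
  1100  (12)
  1010  (10)
  ----
  1100  (12)
The nim-sum is 12 ≠ 0, so this is an N-position: the player to move can win; the first player has a winning move.

the first player wins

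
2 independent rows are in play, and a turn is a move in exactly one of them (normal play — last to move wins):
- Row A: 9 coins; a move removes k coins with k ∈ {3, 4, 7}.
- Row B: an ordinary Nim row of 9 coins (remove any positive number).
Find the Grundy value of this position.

For row A, compute g(0), g(1), … with moves {3, 4, 7}:
g(0) = mex{} = 0
g(1) = mex{} = 0
g(2) = mex{} = 0
g(3) = mex{0} = 1
g(4) = mex{0} = 1
g(5) = mex{0} = 1
g(6) = mex{0,1} = 2
g(7) = mex{0,1} = 2
g(8) = mex{0,1} = 2
g(9) = mex{0,1,2} = 3
So g(9) = 3.
Row B is a plain Nim row of size 9, so its Grundy value is 9.
By the Sprague-Grundy theorem, the Grundy value of a sum of independent games is the XOR of the component values.
Combined value = 3 XOR 9 = 10.

10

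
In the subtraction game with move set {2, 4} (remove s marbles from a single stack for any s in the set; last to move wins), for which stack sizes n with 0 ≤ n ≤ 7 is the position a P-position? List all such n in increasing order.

0, 1, 6, 7

Grundy values for subtraction set {2, 4}:
k:     0  1  2  3  4  5  6  7
g(k):  0  0  1  1  2  2  0  0
The P-positions (g = 0) in 0..7 are 0, 1, 6, 7.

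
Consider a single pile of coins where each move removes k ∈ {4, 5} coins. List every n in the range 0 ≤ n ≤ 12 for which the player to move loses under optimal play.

0, 1, 2, 3, 9, 10, 11, 12

Build the Grundy sequence with g(k) = mex{g(k−s) : s ∈ {4, 5}, s ≤ k}:
k:     0  1  2  3  4  5  6  7  8  9 10 11 12
g(k):  0  0  0  0  1  1  1  1  2  0  0  0  0
The P-positions (g = 0) in 0..12 are 0, 1, 2, 3, 9, 10, 11, 12.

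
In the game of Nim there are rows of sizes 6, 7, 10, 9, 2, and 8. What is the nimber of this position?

Nim-sum: 6 ^ 7 ^ 10 ^ 9 ^ 2 ^ 8 = 8.

8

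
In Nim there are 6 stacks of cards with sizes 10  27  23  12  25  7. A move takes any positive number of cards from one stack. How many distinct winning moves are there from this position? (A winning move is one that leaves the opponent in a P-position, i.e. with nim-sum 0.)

3

Compute the nim-sum pairwise:
10 ^ 27 = 17
17 ^ 23 = 6
6 ^ 12 = 10
10 ^ 25 = 19
19 ^ 7 = 20
The overall nim-sum is X = 20. A stack of size p has a winning move iff p XOR X < p (reduce it to p XOR X).
  10: 10 XOR 20 = 30 ≥ 10 — no move.
  27: 27 XOR 20 = 15 < 27 — winning move (to 15).
  23: 23 XOR 20 = 3 < 23 — winning move (to 3).
  12: 12 XOR 20 = 24 ≥ 12 — no move.
  25: 25 XOR 20 = 13 < 25 — winning move (to 13).
  7: 7 XOR 20 = 19 ≥ 7 — no move.
That gives 3 winning moves.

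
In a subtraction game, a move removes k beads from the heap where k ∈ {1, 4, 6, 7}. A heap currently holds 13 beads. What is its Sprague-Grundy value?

0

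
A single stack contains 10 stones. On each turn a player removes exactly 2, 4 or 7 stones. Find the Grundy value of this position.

Compute g(0), g(1), … for moves {2, 4, 7}:
k:     0  1  2  3  4  5  6  7  8  9 10
g(k):  0  0  1  1  2  2  0  3  1  0  2
So g(10) = 2.

2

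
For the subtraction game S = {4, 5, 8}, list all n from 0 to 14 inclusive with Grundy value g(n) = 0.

0, 1, 2, 3, 12, 13, 14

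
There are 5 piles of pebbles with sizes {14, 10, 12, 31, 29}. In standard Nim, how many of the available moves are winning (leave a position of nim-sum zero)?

5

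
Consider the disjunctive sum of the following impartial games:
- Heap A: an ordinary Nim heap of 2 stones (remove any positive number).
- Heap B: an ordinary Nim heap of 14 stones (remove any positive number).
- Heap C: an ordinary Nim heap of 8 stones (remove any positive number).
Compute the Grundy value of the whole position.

4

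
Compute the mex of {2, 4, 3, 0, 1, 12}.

5

The values 0, 1, 2, 3, 4 are all present; 5 is the first non-negative integer missing from the set.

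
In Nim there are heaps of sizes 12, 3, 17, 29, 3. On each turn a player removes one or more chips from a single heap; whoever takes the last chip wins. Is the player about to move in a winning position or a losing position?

Losing position

Compute the nim-sum pairwise:
12 ^ 3 = 15
15 ^ 17 = 30
30 ^ 29 = 3
3 ^ 3 = 0
The nim-sum is 0, so this is a P-position: the player to move is in a losing position under optimal play.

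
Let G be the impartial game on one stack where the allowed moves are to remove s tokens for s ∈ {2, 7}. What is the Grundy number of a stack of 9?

0

Compute g(0), g(1), … for moves {2, 7}:
g(0) = mex{} = 0
g(1) = mex{} = 0
g(2) = mex{0} = 1
g(3) = mex{0} = 1
g(4) = mex{1} = 0
g(5) = mex{1} = 0
g(6) = mex{0} = 1
g(7) = mex{0} = 1
g(8) = mex{0,1} = 2
g(9) = mex{1} = 0
So g(9) = 0.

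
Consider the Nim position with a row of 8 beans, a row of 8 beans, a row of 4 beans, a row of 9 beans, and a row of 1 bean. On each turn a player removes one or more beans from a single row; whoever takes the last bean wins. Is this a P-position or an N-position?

Compute the nim-sum pairwise:
8 ⊕ 8 = 0
0 ⊕ 4 = 4
4 ⊕ 9 = 13
13 ⊕ 1 = 12
The nim-sum is 12 ≠ 0, so this is an N-position: the player to move can win.

N-position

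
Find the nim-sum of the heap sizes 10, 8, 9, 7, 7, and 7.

12

Bitwise XOR of the heap sizes:
  1010  (10)
  1000  (8)
  1001  (9)
  0111  (7)
  0111  (7)
  0111  (7)
  ----
  1100  (12)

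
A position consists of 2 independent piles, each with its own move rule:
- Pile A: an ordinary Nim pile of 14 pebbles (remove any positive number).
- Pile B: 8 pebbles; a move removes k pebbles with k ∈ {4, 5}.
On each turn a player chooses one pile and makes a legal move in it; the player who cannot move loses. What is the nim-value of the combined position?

Pile A is a plain Nim pile of size 14, so its Grundy value is 14.
For pile B, compute g(0), g(1), … with moves {4, 5}:
g(0) = mex{} = 0
g(1) = mex{} = 0
g(2) = mex{} = 0
g(3) = mex{} = 0
g(4) = mex{0} = 1
g(5) = mex{0} = 1
g(6) = mex{0} = 1
g(7) = mex{0} = 1
g(8) = mex{0,1} = 2
So g(8) = 2.
By the Sprague-Grundy theorem, the Grundy value of a sum of independent games is the XOR of the component values.
Combined value = 14 XOR 2 = 12.

12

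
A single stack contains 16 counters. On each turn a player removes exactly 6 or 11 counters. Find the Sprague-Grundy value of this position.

Build the Grundy sequence with g(k) = mex{g(k−s) : s ∈ {6, 11}, s ≤ k}:
k:     0  1  2  3  4  5  6  7  8  9 10 11 12 13 14 15 16
g(k):  0  0  0  0  0  0  1  1  1  1  1  1  2  2  2  2  2
So g(16) = 2.

2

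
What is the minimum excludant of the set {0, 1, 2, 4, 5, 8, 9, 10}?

The values 0, 1, 2 are all present; 3 is the first non-negative integer missing from the set.

3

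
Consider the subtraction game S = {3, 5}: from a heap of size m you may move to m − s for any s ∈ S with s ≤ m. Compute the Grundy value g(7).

2

Grundy values for subtraction set {3, 5}:
k:     0  1  2  3  4  5  6  7
g(k):  0  0  0  1  1  1  2  2
So g(7) = 2.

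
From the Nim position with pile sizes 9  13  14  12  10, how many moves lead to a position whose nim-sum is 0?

5

Bitwise XOR of the heap sizes:
  1001  (9)
  1101  (13)
  1110  (14)
  1100  (12)
  1010  (10)
  ----
  1100  (12)
The overall nim-sum is X = 12. A pile of size p has a winning move iff p XOR X < p (reduce it to p XOR X).
  9: 9 XOR 12 = 5 < 9 — winning move (to 5).
  13: 13 XOR 12 = 1 < 13 — winning move (to 1).
  14: 14 XOR 12 = 2 < 14 — winning move (to 2).
  12: 12 XOR 12 = 0 < 12 — winning move (to 0).
  10: 10 XOR 12 = 6 < 10 — winning move (to 6).
That gives 5 winning moves.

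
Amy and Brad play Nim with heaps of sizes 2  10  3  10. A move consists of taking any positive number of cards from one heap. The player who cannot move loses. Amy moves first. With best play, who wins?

Nim-sum: 2 ^ 10 ^ 3 ^ 10 = 1.
The nim-sum is 1 ≠ 0, so this is an N-position: the player to move can win; Amy has a winning move.

Amy wins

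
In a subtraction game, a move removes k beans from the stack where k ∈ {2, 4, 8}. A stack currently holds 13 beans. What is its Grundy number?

0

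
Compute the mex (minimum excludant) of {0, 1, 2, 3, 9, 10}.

4

The values 0, 1, 2, 3 are all present; 4 is the first non-negative integer missing from the set.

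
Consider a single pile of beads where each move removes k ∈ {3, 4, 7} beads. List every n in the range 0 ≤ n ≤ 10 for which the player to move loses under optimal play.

0, 1, 2, 10

Compute g(0), g(1), … for moves {3, 4, 7}:
k:     0  1  2  3  4  5  6  7  8  9 10
g(k):  0  0  0  1  1  1  2  2  2  3  0
The P-positions (g = 0) in 0..10 are 0, 1, 2, 10.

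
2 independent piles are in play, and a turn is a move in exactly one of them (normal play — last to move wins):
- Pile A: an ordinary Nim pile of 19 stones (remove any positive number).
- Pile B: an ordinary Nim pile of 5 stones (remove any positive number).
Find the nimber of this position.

22

Pile A is a plain Nim pile of size 19, so its Grundy value is 19.
Pile B is a plain Nim pile of size 5, so its Grundy value is 5.
The value of a disjunctive sum is the nim-sum of the parts.
Combined value = 19 XOR 5 = 22.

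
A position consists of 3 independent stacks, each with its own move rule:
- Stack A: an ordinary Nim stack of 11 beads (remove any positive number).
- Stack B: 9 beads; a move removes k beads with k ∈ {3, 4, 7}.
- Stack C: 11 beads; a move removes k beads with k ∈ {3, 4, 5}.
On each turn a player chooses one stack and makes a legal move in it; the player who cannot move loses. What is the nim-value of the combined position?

Stack A is a plain Nim stack of size 11, so its Grundy value is 11.
Build the Grundy sequence for stack B with g(k) = mex{g(k−s) : s ∈ {3, 4, 7}, s ≤ k}:
g(0) = mex{} = 0
g(1) = mex{} = 0
g(2) = mex{} = 0
g(3) = mex{0} = 1
g(4) = mex{0} = 1
g(5) = mex{0} = 1
g(6) = mex{0,1} = 2
g(7) = mex{0,1} = 2
g(8) = mex{0,1} = 2
g(9) = mex{0,1,2} = 3
So g(9) = 3.
Build the Grundy sequence for stack C with g(k) = mex{g(k−s) : s ∈ {3, 4, 5}, s ≤ k}:
g(0) = mex{} = 0
g(1) = mex{} = 0
g(2) = mex{} = 0
g(3) = mex{0} = 1
g(4) = mex{0} = 1
g(5) = mex{0} = 1
g(6) = mex{0,1} = 2
g(7) = mex{0,1} = 2
g(8) = mex{1} = 0
g(9) = mex{1,2} = 0
g(10) = mex{1,2} = 0
g(11) = mex{0,2} = 1
So g(11) = 1.
By the Sprague-Grundy theorem, the Grundy value of a sum of independent games is the XOR of the component values.
Combined value = 11 XOR 3 XOR 1 = 9.

9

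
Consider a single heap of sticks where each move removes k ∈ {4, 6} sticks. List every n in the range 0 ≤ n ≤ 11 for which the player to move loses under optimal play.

Compute g(0), g(1), … for moves {4, 6}:
k:     0  1  2  3  4  5  6  7  8  9 10 11
g(k):  0  0  0  0  1  1  1  1  2  2  0  0
The P-positions (g = 0) in 0..11 are 0, 1, 2, 3, 10, 11.

0, 1, 2, 3, 10, 11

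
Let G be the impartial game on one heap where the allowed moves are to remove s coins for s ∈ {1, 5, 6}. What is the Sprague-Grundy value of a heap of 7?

3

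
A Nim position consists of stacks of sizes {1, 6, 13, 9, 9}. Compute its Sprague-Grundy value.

10

Compute the nim-sum pairwise:
1 XOR 6 = 7
7 XOR 13 = 10
10 XOR 9 = 3
3 XOR 9 = 10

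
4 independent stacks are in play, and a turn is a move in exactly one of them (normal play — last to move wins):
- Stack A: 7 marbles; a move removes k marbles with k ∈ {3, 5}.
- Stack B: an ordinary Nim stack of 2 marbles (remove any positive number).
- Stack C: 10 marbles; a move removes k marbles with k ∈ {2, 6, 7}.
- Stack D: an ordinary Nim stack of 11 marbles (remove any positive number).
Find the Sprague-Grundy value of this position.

8

Grundy values for stack A (subtraction set {3, 5}):
k:     0  1  2  3  4  5  6  7
g(k):  0  0  0  1  1  1  2  2
So g(7) = 2.
Stack B is a plain Nim stack of size 2, so its Grundy value is 2.
Build the Grundy sequence for stack C with g(k) = mex{g(k−s) : s ∈ {2, 6, 7}, s ≤ k}:
k:     0  1  2  3  4  5  6  7  8  9 10
g(k):  0  0  1  1  0  0  1  1  2  0  3
So g(10) = 3.
Stack D is a plain Nim stack of size 11, so its Grundy value is 11.
By the Sprague-Grundy theorem, the Grundy value of a sum of independent games is the XOR of the component values.
Combined value = 2 ⊕ 2 ⊕ 3 ⊕ 11 = 8.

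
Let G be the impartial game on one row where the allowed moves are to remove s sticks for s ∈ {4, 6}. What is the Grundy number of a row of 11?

Build the Grundy sequence with g(k) = mex{g(k−s) : s ∈ {4, 6}, s ≤ k}:
k:     0  1  2  3  4  5  6  7  8  9 10 11
g(k):  0  0  0  0  1  1  1  1  2  2  0  0
So g(11) = 0.

0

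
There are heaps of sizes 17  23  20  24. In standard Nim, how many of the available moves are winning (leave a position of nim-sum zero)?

Compute the nim-sum pairwise:
17 ⊕ 23 = 6
6 ⊕ 20 = 18
18 ⊕ 24 = 10
The overall nim-sum is X = 10. A heap of size p has a winning move iff p XOR X < p (reduce it to p XOR X).
  17: 17 XOR 10 = 27 ≥ 17 — no move.
  23: 23 XOR 10 = 29 ≥ 23 — no move.
  20: 20 XOR 10 = 30 ≥ 20 — no move.
  24: 24 XOR 10 = 18 < 24 — winning move (to 18).
That gives 1 winning move.

1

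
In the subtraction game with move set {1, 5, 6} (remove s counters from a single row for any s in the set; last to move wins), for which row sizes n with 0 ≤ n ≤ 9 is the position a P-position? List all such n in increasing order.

0, 2, 4

Compute g(0), g(1), … for moves {1, 5, 6}:
g(0) = mex{} = 0
g(1) = mex{0} = 1
g(2) = mex{1} = 0
g(3) = mex{0} = 1
g(4) = mex{1} = 0
g(5) = mex{0} = 1
g(6) = mex{0,1} = 2
g(7) = mex{0,1,2} = 3
g(8) = mex{0,1,3} = 2
g(9) = mex{0,1,2} = 3
The P-positions (g = 0) in 0..9 are 0, 2, 4.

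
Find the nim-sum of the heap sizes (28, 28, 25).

25

Compute the nim-sum pairwise:
28 XOR 28 = 0
0 XOR 25 = 25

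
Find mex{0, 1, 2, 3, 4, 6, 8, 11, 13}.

5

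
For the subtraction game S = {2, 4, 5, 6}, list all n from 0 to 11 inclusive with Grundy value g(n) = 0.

0, 1, 8, 9

Grundy values for subtraction set {2, 4, 5, 6}:
k:     0  1  2  3  4  5  6  7  8  9 10 11
g(k):  0  0  1  1  2  2  3  3  0  0  1  1
The P-positions (g = 0) in 0..11 are 0, 1, 8, 9.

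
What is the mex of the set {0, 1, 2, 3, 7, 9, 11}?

The values 0, 1, 2, 3 are all present; 4 is the first non-negative integer missing from the set.

4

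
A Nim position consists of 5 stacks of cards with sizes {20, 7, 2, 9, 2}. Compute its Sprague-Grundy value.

Compute the nim-sum pairwise:
20 ^ 7 = 19
19 ^ 2 = 17
17 ^ 9 = 24
24 ^ 2 = 26

26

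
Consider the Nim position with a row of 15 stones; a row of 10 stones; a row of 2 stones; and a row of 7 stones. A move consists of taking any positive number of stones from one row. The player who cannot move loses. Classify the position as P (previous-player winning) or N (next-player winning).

Nim-sum: 15 ^ 10 ^ 2 ^ 7 = 0.
The nim-sum is 0, so this is a P-position: the player to move is in a losing position under optimal play.

P-position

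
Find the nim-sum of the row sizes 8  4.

Compute the nim-sum pairwise:
8 XOR 4 = 12

12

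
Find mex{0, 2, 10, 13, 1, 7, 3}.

4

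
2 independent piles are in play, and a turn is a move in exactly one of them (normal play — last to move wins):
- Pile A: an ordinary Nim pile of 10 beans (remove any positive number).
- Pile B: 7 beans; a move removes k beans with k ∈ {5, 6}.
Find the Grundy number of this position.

Pile A is a plain Nim pile of size 10, so its Grundy value is 10.
For pile B, compute g(0), g(1), … with moves {5, 6}:
k:     0  1  2  3  4  5  6  7
g(k):  0  0  0  0  0  1  1  1
So g(7) = 1.
The value of a disjunctive sum is the nim-sum of the parts.
Combined value = 10 ⊕ 1 = 11.

11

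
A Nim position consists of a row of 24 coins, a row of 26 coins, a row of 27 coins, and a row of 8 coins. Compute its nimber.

Nim-sum: 24 ⊕ 26 ⊕ 27 ⊕ 8 = 17.

17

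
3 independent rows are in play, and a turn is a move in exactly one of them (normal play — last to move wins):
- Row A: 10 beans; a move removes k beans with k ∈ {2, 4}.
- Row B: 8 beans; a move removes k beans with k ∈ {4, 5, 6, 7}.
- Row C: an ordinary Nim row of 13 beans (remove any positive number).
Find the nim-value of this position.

13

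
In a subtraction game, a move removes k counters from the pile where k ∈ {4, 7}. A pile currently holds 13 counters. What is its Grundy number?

0

Build the Grundy sequence with g(k) = mex{g(k−s) : s ∈ {4, 7}, s ≤ k}:
k:     0  1  2  3  4  5  6  7  8  9 10 11 12 13
g(k):  0  0  0  0  1  1  1  1  2  2  2  0  0  0
So g(13) = 0.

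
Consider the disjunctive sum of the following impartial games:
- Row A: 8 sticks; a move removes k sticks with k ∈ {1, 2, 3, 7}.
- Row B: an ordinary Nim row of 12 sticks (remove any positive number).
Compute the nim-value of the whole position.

For row A, compute g(0), g(1), … with moves {1, 2, 3, 7}:
g(0) = mex{} = 0
g(1) = mex{0} = 1
g(2) = mex{0,1} = 2
g(3) = mex{0,1,2} = 3
g(4) = mex{1,2,3} = 0
g(5) = mex{0,2,3} = 1
g(6) = mex{0,1,3} = 2
g(7) = mex{0,1,2} = 3
g(8) = mex{1,2,3} = 0
So g(8) = 0.
Row B is a plain Nim row of size 12, so its Grundy value is 12.
The value of a disjunctive sum is the nim-sum of the parts.
Combined value = 0 ⊕ 12 = 12.

12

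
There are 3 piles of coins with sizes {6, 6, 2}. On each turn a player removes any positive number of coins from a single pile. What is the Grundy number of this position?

2

Compute the nim-sum pairwise:
6 XOR 6 = 0
0 XOR 2 = 2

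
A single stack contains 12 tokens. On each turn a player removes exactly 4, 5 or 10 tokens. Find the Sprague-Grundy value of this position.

3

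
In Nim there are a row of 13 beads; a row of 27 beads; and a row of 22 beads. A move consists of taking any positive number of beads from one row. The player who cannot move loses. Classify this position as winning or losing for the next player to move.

Nim-sum: 13 XOR 27 XOR 22 = 0.
The nim-sum is 0, so this is a P-position: the player to move is in a losing position under optimal play.

Losing position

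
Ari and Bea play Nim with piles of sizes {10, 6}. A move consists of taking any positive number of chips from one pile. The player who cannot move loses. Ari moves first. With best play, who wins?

Compute the nim-sum pairwise:
10 ⊕ 6 = 12
The nim-sum is 12 ≠ 0, so this is an N-position: the player to move can win; Ari has a winning move.

Ari wins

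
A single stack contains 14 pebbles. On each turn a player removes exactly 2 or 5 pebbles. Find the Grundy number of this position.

0

Build the Grundy sequence with g(k) = mex{g(k−s) : s ∈ {2, 5}, s ≤ k}:
k:     0  1  2  3  4  5  6  7  8  9 10 11 12 13 14
g(k):  0  0  1  1  0  2  1  0  0  1  1  0  2  1  0
So g(14) = 0.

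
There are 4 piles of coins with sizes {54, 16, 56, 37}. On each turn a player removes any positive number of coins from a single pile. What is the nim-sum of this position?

Nim-sum: 54 ^ 16 ^ 56 ^ 37 = 59.

59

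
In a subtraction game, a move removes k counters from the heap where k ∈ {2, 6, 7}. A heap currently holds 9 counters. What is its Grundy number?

Grundy values for subtraction set {2, 6, 7}:
k:     0  1  2  3  4  5  6  7  8  9
g(k):  0  0  1  1  0  0  1  1  2  0
So g(9) = 0.

0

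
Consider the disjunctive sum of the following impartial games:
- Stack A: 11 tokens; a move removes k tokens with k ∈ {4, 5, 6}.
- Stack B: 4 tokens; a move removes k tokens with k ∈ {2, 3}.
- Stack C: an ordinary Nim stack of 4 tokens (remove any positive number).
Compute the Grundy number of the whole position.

Build the Grundy sequence for stack A with g(k) = mex{g(k−s) : s ∈ {4, 5, 6}, s ≤ k}:
g(0) = mex{} = 0
g(1) = mex{} = 0
g(2) = mex{} = 0
g(3) = mex{} = 0
g(4) = mex{0} = 1
g(5) = mex{0} = 1
g(6) = mex{0} = 1
g(7) = mex{0} = 1
g(8) = mex{0,1} = 2
g(9) = mex{0,1} = 2
g(10) = mex{1} = 0
g(11) = mex{1} = 0
So g(11) = 0.
For stack B, compute g(0), g(1), … with moves {2, 3}:
k:     0  1  2  3  4
g(k):  0  0  1  1  2
So g(4) = 2.
Stack C is a plain Nim stack of size 4, so its Grundy value is 4.
The value of a disjunctive sum is the nim-sum of the parts.
Combined value = 0 ⊕ 2 ⊕ 4 = 6.

6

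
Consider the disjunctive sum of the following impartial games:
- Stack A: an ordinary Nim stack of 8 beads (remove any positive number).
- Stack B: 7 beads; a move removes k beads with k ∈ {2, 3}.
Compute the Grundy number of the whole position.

9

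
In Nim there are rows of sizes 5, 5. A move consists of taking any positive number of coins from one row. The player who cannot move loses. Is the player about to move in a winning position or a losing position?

Losing position

In binary:
  101  (5)
  101  (5)
  ---
  000  (0)
The nim-sum is 0, so this is a P-position: the player to move is in a losing position under optimal play.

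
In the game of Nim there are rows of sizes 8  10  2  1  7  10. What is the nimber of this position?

12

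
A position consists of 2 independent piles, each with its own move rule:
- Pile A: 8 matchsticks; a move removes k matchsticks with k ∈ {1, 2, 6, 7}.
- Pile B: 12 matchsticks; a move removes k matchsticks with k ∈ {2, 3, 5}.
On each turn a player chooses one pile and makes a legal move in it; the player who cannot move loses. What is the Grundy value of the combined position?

2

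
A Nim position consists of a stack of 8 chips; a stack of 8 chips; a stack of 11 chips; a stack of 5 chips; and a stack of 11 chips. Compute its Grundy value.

Nim-sum: 8 ^ 8 ^ 11 ^ 5 ^ 11 = 5.

5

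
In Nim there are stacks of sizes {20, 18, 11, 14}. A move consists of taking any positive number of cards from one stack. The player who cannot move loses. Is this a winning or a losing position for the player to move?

Winning position

Nim-sum: 20 ⊕ 18 ⊕ 11 ⊕ 14 = 3.
The nim-sum is 3 ≠ 0, so this is an N-position: the player to move can win.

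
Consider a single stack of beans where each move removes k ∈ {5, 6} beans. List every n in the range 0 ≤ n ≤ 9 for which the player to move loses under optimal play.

0, 1, 2, 3, 4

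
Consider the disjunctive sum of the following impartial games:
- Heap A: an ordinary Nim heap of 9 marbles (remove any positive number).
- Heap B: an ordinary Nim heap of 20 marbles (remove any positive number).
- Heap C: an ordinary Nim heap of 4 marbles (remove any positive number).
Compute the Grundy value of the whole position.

Heap A is a plain Nim heap of size 9, so its Grundy value is 9.
Heap B is a plain Nim heap of size 20, so its Grundy value is 20.
Heap C is a plain Nim heap of size 4, so its Grundy value is 4.
By the Sprague-Grundy theorem, the Grundy value of a sum of independent games is the XOR of the component values.
Combined value = 9 XOR 20 XOR 4 = 25.

25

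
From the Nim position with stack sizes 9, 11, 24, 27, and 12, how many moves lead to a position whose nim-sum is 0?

5

Compute the nim-sum pairwise:
9 ^ 11 = 2
2 ^ 24 = 26
26 ^ 27 = 1
1 ^ 12 = 13
The overall nim-sum is X = 13. A stack of size p has a winning move iff p XOR X < p (reduce it to p XOR X).
  9: 9 XOR 13 = 4 < 9 — winning move (to 4).
  11: 11 XOR 13 = 6 < 11 — winning move (to 6).
  24: 24 XOR 13 = 21 < 24 — winning move (to 21).
  27: 27 XOR 13 = 22 < 27 — winning move (to 22).
  12: 12 XOR 13 = 1 < 12 — winning move (to 1).
That gives 5 winning moves.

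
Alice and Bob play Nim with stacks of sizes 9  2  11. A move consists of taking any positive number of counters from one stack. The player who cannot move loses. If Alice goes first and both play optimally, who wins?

Bob wins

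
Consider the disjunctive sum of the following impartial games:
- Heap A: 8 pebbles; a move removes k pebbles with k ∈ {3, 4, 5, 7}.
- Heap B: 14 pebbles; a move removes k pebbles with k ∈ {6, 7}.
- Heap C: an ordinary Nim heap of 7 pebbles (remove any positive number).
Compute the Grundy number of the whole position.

Build the Grundy sequence for heap A with g(k) = mex{g(k−s) : s ∈ {3, 4, 5, 7}, s ≤ k}:
g(0) = mex{} = 0
g(1) = mex{} = 0
g(2) = mex{} = 0
g(3) = mex{0} = 1
g(4) = mex{0} = 1
g(5) = mex{0} = 1
g(6) = mex{0,1} = 2
g(7) = mex{0,1} = 2
g(8) = mex{0,1} = 2
So g(8) = 2.
Grundy values for heap B (subtraction set {6, 7}):
g(0) = mex{} = 0
g(1) = mex{} = 0
g(2) = mex{} = 0
g(3) = mex{} = 0
g(4) = mex{} = 0
g(5) = mex{} = 0
g(6) = mex{0} = 1
g(7) = mex{0} = 1
g(8) = mex{0} = 1
g(9) = mex{0} = 1
g(10) = mex{0} = 1
g(11) = mex{0} = 1
g(12) = mex{0,1} = 2
g(13) = mex{1} = 0
g(14) = mex{1} = 0
So g(14) = 0.
Heap C is a plain Nim heap of size 7, so its Grundy value is 7.
The value of a disjunctive sum is the nim-sum of the parts.
Combined value = 2 ⊕ 0 ⊕ 7 = 5.

5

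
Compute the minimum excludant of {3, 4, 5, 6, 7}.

0 is not in the set, so the mex is 0.

0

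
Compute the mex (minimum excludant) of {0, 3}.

0 is in the set but 1 is not, so the mex is 1.

1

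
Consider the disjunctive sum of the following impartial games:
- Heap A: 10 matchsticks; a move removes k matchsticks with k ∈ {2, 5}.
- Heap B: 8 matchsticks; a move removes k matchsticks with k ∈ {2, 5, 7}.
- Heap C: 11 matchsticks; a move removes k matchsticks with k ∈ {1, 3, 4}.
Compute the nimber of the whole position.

1

For heap A, compute g(0), g(1), … with moves {2, 5}:
g(0) = mex{} = 0
g(1) = mex{} = 0
g(2) = mex{0} = 1
g(3) = mex{0} = 1
g(4) = mex{1} = 0
g(5) = mex{0,1} = 2
g(6) = mex{0} = 1
g(7) = mex{1,2} = 0
g(8) = mex{1} = 0
g(9) = mex{0} = 1
g(10) = mex{0,2} = 1
So g(10) = 1.
Build the Grundy sequence for heap B with g(k) = mex{g(k−s) : s ∈ {2, 5, 7}, s ≤ k}:
g(0) = mex{} = 0
g(1) = mex{} = 0
g(2) = mex{0} = 1
g(3) = mex{0} = 1
g(4) = mex{1} = 0
g(5) = mex{0,1} = 2
g(6) = mex{0} = 1
g(7) = mex{0,1,2} = 3
g(8) = mex{0,1} = 2
So g(8) = 2.
Grundy values for heap C (subtraction set {1, 3, 4}):
k:     0  1  2  3  4  5  6  7  8  9 10 11
g(k):  0  1  0  1  2  3  2  0  1  0  1  2
So g(11) = 2.
By the Sprague-Grundy theorem, the Grundy value of a sum of independent games is the XOR of the component values.
Combined value = 1 ⊕ 2 ⊕ 2 = 1.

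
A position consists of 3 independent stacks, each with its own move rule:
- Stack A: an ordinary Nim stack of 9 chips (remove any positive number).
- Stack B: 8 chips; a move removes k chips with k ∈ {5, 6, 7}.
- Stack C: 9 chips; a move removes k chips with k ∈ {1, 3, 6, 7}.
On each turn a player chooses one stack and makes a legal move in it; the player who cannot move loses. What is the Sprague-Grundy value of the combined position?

11

Stack A is a plain Nim stack of size 9, so its Grundy value is 9.
Grundy values for stack B (subtraction set {5, 6, 7}):
k:     0  1  2  3  4  5  6  7  8
g(k):  0  0  0  0  0  1  1  1  1
So g(8) = 1.
For stack C, compute g(0), g(1), … with moves {1, 3, 6, 7}:
k:     0  1  2  3  4  5  6  7  8  9
g(k):  0  1  0  1  0  1  2  3  2  3
So g(9) = 3.
By the Sprague-Grundy theorem, the Grundy value of a sum of independent games is the XOR of the component values.
Combined value = 9 XOR 1 XOR 3 = 11.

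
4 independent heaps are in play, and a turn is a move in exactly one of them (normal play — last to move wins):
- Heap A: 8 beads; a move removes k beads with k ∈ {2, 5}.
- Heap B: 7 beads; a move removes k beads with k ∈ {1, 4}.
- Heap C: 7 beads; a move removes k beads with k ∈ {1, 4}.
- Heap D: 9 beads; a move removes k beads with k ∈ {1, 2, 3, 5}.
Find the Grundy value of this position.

1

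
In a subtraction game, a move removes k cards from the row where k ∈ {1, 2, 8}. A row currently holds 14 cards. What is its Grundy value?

2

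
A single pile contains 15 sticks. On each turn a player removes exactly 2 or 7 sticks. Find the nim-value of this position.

1

Compute g(0), g(1), … for moves {2, 7}:
k:     0  1  2  3  4  5  6  7  8  9 10 11 12 13 14 15
g(k):  0  0  1  1  0  0  1  1  2  0  0  1  1  0  0  1
So g(15) = 1.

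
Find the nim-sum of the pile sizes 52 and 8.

Bitwise XOR of the heap sizes:
  110100  (52)
  001000  (8)
  ------
  111100  (60)

60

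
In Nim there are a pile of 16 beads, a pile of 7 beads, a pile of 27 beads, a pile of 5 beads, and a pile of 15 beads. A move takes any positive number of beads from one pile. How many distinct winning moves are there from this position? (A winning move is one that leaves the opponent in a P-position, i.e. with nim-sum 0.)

Nim-sum: 16 ⊕ 7 ⊕ 27 ⊕ 5 ⊕ 15 = 6.
The overall nim-sum is X = 6. A pile of size p has a winning move iff p XOR X < p (reduce it to p XOR X).
  16: 16 XOR 6 = 22 ≥ 16 — no move.
  7: 7 XOR 6 = 1 < 7 — winning move (to 1).
  27: 27 XOR 6 = 29 ≥ 27 — no move.
  5: 5 XOR 6 = 3 < 5 — winning move (to 3).
  15: 15 XOR 6 = 9 < 15 — winning move (to 9).
That gives 3 winning moves.

3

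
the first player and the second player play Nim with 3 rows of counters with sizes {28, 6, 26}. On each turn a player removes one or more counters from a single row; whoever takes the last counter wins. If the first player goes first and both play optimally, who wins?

the second player wins

Nim-sum: 28 ⊕ 6 ⊕ 26 = 0.
The nim-sum is 0, so this is a P-position: the player to move is in a losing position under optimal play; the first player is about to move from it and so loses — the second player wins.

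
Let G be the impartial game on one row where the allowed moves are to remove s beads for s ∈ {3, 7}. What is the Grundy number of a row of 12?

0

Compute g(0), g(1), … for moves {3, 7}:
g(0) = mex{} = 0
g(1) = mex{} = 0
g(2) = mex{} = 0
g(3) = mex{0} = 1
g(4) = mex{0} = 1
g(5) = mex{0} = 1
g(6) = mex{1} = 0
g(7) = mex{0,1} = 2
g(8) = mex{0,1} = 2
g(9) = mex{0} = 1
g(10) = mex{1,2} = 0
g(11) = mex{1,2} = 0
g(12) = mex{1} = 0
So g(12) = 0.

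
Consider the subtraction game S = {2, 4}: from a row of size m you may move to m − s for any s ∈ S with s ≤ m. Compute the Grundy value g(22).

2

Build the Grundy sequence with g(k) = mex{g(k−s) : s ∈ {2, 4}, s ≤ k}:
k:     0  1  2  3  4  5  6  7  8  9 10 11 12 13 14 15 16 17 18 19 20 21 22
g(k):  0  0  1  1  2  2  0  0  1  1  2  2  0  0  1  1  2  2  0  0  1  1  2
So g(22) = 2.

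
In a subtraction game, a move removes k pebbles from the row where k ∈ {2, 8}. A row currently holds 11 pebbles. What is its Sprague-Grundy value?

0

Grundy values for subtraction set {2, 8}:
k:     0  1  2  3  4  5  6  7  8  9 10 11
g(k):  0  0  1  1  0  0  1  1  2  2  0  0
So g(11) = 0.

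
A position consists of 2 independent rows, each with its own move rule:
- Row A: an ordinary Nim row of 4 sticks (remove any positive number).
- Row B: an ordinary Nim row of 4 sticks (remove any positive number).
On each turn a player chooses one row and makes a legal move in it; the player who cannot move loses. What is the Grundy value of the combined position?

0

Row A is a plain Nim row of size 4, so its Grundy value is 4.
Row B is a plain Nim row of size 4, so its Grundy value is 4.
By the Sprague-Grundy theorem, the Grundy value of a sum of independent games is the XOR of the component values.
Combined value = 4 ⊕ 4 = 0.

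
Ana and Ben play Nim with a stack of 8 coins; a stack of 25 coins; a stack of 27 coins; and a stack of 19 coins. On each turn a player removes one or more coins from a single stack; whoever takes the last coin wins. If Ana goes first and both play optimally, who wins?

Ana wins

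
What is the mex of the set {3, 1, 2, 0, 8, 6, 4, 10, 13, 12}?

The values 0, 1, 2, 3, 4 are all present; 5 is the first non-negative integer missing from the set.

5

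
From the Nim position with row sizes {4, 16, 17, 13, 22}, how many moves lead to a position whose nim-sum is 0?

Nim-sum: 4 ^ 16 ^ 17 ^ 13 ^ 22 = 30.
The overall nim-sum is X = 30. A row of size p has a winning move iff p XOR X < p (reduce it to p XOR X).
  4: 4 XOR 30 = 26 ≥ 4 — no move.
  16: 16 XOR 30 = 14 < 16 — winning move (to 14).
  17: 17 XOR 30 = 15 < 17 — winning move (to 15).
  13: 13 XOR 30 = 19 ≥ 13 — no move.
  22: 22 XOR 30 = 8 < 22 — winning move (to 8).
That gives 3 winning moves.

3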